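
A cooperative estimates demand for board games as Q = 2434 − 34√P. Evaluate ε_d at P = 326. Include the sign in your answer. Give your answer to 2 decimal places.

At P = 326, Q = 1820.114.
dQ/dP = −34/(2√P) = -0.942.
ε = (dQ/dP)(P/Q) = (-0.942)(326/1820.114).
|ε| < 1, so demand is inelastic at this price.

-0.17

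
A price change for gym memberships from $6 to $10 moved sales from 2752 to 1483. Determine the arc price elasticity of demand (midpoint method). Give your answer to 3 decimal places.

ΔQ = 1483 − 2752 = -1269; ΔP = 10 − 6 = 4.
Midpoints: P̄ = 8.00, Q̄ = 2117.5.
ε = (ΔQ/ΔP)(P̄/Q̄) = (-1269/4)(8.00/2117.5).

-1.199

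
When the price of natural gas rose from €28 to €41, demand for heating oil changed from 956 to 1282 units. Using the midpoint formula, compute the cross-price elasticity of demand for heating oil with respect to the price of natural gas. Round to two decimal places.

ΔQ_x = 1282 − 956 = 326; ΔP_y = 41 − 28 = 13.
Midpoints: P̄_y = 34.50, Q̄_x = 1119.0.
ε_xy = (ΔQ_x/ΔP_y)(P̄_y/Q̄_x) = (326/13)(34.50/1119.0).

0.77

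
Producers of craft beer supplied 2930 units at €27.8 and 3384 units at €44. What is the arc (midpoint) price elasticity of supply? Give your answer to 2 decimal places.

0.32

ΔQ = 3384 − 2930 = 454; ΔP = 44 − 27.8 = 16.2.
Midpoints: P̄ = 35.90, Q̄ = 3157.0.
ε_s = (ΔQ/ΔP)(P̄/Q̄) = (454/16.2)(35.90/3157.0).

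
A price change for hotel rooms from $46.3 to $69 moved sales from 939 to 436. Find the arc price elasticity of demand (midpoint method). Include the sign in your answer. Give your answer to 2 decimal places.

ΔQ = 436 − 939 = -503; ΔP = 69 − 46.3 = 22.7.
Midpoints: P̄ = 57.65, Q̄ = 687.5.
ε = (ΔQ/ΔP)(P̄/Q̄) = (-503/22.7)(57.65/687.5).

-1.86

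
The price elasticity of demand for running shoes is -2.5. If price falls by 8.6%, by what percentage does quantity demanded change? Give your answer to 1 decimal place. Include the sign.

21.5%

%ΔQ ≈ ε × %ΔP = (-2.5)(-8.6%) = 21.50%.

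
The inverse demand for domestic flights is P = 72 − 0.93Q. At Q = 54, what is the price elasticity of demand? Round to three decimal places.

-0.434

At Q = 54, P = 72 − 0.93(54) = 21.78.
dP/dQ = −0.93, so dQ/dP = 1/(−0.93) = -1.075.
ε = (dQ/dP)(P/Q) = (-1.075)(21.78/54).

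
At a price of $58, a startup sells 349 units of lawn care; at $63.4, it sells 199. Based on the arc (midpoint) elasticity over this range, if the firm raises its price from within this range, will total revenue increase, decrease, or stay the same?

Arc ε = (-150/5.4)(60.70/274.0) ≈ -6.154.
|ε| = 6.15 > 1, so demand is elastic. A price rise therefore reduces total revenue.

decrease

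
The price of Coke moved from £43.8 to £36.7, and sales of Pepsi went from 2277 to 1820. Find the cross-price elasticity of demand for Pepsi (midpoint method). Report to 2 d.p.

1.26

ΔQ_x = 1820 − 2277 = -457; ΔP_y = 36.7 − 43.8 = -7.1.
Midpoints: P̄_y = 40.25, Q̄_x = 2048.5.
ε_xy = (ΔQ_x/ΔP_y)(P̄_y/Q̄_x) = (-457/-7.1)(40.25/2048.5).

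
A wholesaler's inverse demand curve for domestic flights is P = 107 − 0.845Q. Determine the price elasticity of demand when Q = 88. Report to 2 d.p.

At Q = 88, P = 107 − 0.845(88) = 32.64.
dP/dQ = −0.845, so dQ/dP = 1/(−0.845) = -1.183.
ε = (dQ/dP)(P/Q) = (-1.183)(32.64/88).

-0.44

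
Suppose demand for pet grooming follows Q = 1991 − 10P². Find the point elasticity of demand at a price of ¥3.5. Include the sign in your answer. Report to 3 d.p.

At P = 3.5, Q = 1868.500.
dQ/dP = −20P = -70.
ε = (dQ/dP)(P/Q) = (-70)(3.5/1868.500).

-0.131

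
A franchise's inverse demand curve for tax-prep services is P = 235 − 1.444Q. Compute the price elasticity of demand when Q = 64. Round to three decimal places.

At Q = 64, P = 235 − 1.444(64) = 142.58.
dP/dQ = −1.444, so dQ/dP = 1/(−1.444) = -0.693.
ε = (dQ/dP)(P/Q) = (-0.693)(142.58/64).

-1.543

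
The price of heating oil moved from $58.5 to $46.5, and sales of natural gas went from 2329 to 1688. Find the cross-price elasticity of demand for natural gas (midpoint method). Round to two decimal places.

ΔQ_x = 1688 − 2329 = -641; ΔP_y = 46.5 − 58.5 = -12.
Midpoints: P̄_y = 52.50, Q̄_x = 2008.5.
ε_xy = (ΔQ_x/ΔP_y)(P̄_y/Q̄_x) = (-641/-12)(52.50/2008.5).

1.40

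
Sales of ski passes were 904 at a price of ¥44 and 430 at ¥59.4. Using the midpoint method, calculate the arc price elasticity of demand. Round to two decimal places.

ΔQ = 430 − 904 = -474; ΔP = 59.4 − 44 = 15.4.
Midpoints: P̄ = 51.70, Q̄ = 667.0.
ε = (ΔQ/ΔP)(P̄/Q̄) = (-474/15.4)(51.70/667.0).

-2.39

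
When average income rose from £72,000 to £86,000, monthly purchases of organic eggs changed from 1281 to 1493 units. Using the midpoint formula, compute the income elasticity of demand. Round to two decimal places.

ΔQ = 212, ΔI = 14000. Midpoints: Ī = 79,000, Q̄ = 1387.0.
ε_I = (ΔQ/ΔI)(Ī/Q̄) = (212/14000)(79000/1387.0).
ε_I > 0, so the good is normal.

0.86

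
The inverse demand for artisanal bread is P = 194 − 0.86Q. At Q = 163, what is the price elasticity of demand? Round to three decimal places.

At Q = 163, P = 194 − 0.86(163) = 53.82.
dP/dQ = −0.86, so dQ/dP = 1/(−0.86) = -1.163.
ε = (dQ/dP)(P/Q) = (-1.163)(53.82/163).

-0.384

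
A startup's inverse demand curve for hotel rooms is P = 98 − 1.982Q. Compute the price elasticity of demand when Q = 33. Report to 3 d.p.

At Q = 33, P = 98 − 1.982(33) = 32.59.
dP/dQ = −1.982, so dQ/dP = 1/(−1.982) = -0.505.
ε = (dQ/dP)(P/Q) = (-0.505)(32.59/33).

-0.498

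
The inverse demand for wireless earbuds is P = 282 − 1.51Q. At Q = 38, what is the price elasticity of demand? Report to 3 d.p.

-3.915

At Q = 38, P = 282 − 1.51(38) = 224.62.
dP/dQ = −1.51, so dQ/dP = 1/(−1.51) = -0.662.
ε = (dQ/dP)(P/Q) = (-0.662)(224.62/38).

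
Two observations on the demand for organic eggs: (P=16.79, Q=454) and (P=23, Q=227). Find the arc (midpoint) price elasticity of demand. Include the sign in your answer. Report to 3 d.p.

-2.136

ΔQ = 227 − 454 = -227; ΔP = 23 − 16.79 = 6.21.
Midpoints: P̄ = 19.89, Q̄ = 340.5.
ε = (ΔQ/ΔP)(P̄/Q̄) = (-227/6.21)(19.89/340.5).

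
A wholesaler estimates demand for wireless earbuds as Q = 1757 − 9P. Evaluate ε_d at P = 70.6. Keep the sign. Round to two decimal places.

At P = 70.6, Q = 1121.600.
dQ/dP = −9.
ε = (dQ/dP)(P/Q) = (-9)(70.6/1121.600).
|ε| < 1, so demand is inelastic at this price.

-0.57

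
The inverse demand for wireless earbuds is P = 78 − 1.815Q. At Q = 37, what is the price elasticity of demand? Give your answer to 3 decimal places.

At Q = 37, P = 78 − 1.815(37) = 10.84.
dP/dQ = −1.815, so dQ/dP = 1/(−1.815) = -0.551.
ε = (dQ/dP)(P/Q) = (-0.551)(10.84/37).

-0.161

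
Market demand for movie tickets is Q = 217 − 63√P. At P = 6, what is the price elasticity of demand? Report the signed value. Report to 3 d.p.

-1.231

At P = 6, Q = 62.682.
dQ/dP = −63/(2√P) = -12.860.
ε = (dQ/dP)(P/Q) = (-12.860)(6/62.682).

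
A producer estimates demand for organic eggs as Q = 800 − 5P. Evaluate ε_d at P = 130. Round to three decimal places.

-4.333

At P = 130, Q = 150.
dQ/dP = −5.
ε = (dQ/dP)(P/Q) = (-5)(130/150).
|ε| > 1, so demand is elastic at this price.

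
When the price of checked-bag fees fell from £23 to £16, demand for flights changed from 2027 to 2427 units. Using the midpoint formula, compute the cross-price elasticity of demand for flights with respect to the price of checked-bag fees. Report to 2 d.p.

ΔQ_x = 2427 − 2027 = 400; ΔP_y = 16 − 23 = -7.
Midpoints: P̄_y = 19.50, Q̄_x = 2227.0.
ε_xy = (ΔQ_x/ΔP_y)(P̄_y/Q̄_x) = (400/-7)(19.50/2227.0).
ε_xy < 0, so the goods are complements.

-0.50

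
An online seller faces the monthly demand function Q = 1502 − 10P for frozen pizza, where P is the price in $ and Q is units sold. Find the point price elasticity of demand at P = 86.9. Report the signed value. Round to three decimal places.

-1.373

At P = 86.9, Q = 633.
dQ/dP = −10.
ε = (dQ/dP)(P/Q) = (-10)(86.9/633).
|ε| > 1, so demand is elastic at this price.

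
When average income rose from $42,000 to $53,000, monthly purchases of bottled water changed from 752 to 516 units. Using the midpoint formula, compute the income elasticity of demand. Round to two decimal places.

ΔQ = -236, ΔI = 11000. Midpoints: Ī = 47,500, Q̄ = 634.0.
ε_I = (ΔQ/ΔI)(Ī/Q̄) = (-236/11000)(47500/634.0).

-1.61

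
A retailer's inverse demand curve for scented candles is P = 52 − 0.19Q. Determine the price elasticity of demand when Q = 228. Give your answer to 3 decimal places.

-0.200

At Q = 228, P = 52 − 0.19(228) = 8.68.
dP/dQ = −0.19, so dQ/dP = 1/(−0.19) = -5.263.
ε = (dQ/dP)(P/Q) = (-5.263)(8.68/228).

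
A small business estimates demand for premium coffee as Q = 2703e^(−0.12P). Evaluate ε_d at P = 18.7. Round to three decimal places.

At P = 18.7, Q = 286.609.
dQ/dP = −0.12·2703e^(−0.12P) = −0.12Q = -34.393.
ε = (dQ/dP)(P/Q) = (-34.393)(18.7/286.609).
|ε| > 1, so demand is elastic at this price.

-2.244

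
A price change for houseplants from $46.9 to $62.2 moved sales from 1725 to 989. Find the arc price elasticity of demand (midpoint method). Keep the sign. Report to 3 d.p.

ΔQ = 989 − 1725 = -736; ΔP = 62.2 − 46.9 = 15.3.
Midpoints: P̄ = 54.55, Q̄ = 1357.0.
ε = (ΔQ/ΔP)(P̄/Q̄) = (-736/15.3)(54.55/1357.0).

-1.934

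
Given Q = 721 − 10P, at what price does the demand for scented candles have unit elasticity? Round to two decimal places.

36.05

For linear demand Q = a − bP, ε = −bP/(a − bP). |ε| = 1 when bP = a − bP, i.e. P = a/(2b).
P = 721/(2·10) = 721/20 = 36.0500.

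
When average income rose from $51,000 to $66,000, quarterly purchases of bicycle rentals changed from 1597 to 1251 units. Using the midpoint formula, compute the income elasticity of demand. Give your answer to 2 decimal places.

-0.95

ΔQ = -346, ΔI = 15000. Midpoints: Ī = 58,500, Q̄ = 1424.0.
ε_I = (ΔQ/ΔI)(Ī/Q̄) = (-346/15000)(58500/1424.0).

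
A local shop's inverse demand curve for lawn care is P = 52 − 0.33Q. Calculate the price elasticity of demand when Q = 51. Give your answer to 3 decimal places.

At Q = 51, P = 52 − 0.33(51) = 35.17.
dP/dQ = −0.33, so dQ/dP = 1/(−0.33) = -3.030.
ε = (dQ/dP)(P/Q) = (-3.030)(35.17/51).

-2.090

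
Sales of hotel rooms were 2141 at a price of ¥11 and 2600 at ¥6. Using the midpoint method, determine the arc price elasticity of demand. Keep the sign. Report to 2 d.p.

ΔQ = 2600 − 2141 = 459; ΔP = 6 − 11 = -5.
Midpoints: P̄ = 8.50, Q̄ = 2370.5.
ε = (ΔQ/ΔP)(P̄/Q̄) = (459/-5)(8.50/2370.5).

-0.33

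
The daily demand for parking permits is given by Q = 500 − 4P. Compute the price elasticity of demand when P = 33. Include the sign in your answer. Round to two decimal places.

At P = 33, Q = 368.
dQ/dP = −4.
ε = (dQ/dP)(P/Q) = (-4)(33/368).

-0.36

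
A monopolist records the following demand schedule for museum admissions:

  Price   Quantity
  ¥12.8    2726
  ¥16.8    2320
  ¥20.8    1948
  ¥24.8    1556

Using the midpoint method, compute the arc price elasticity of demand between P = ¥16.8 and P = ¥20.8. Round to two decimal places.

-0.82

At P = 16.8, Q = 2320; at P = 20.8, Q = 1948.
ΔQ = -372, ΔP = 4.0. Midpoints: P̄ = 18.80, Q̄ = 2134.0.
ε = (ΔQ/ΔP)(P̄/Q̄) = (-372/4.0)(18.80/2134.0).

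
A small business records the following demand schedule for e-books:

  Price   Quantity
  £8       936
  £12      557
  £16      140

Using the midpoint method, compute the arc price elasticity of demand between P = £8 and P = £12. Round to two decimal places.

At P = 8, Q = 936; at P = 12, Q = 557.
ΔQ = -379, ΔP = 4. Midpoints: P̄ = 10.00, Q̄ = 746.5.
ε = (ΔQ/ΔP)(P̄/Q̄) = (-379/4)(10.00/746.5).

-1.27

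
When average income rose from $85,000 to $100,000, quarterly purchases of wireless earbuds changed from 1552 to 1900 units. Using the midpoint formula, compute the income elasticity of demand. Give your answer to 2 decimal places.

ΔQ = 348, ΔI = 15000. Midpoints: Ī = 92,500, Q̄ = 1726.0.
ε_I = (ΔQ/ΔI)(Ī/Q̄) = (348/15000)(92500/1726.0).

1.24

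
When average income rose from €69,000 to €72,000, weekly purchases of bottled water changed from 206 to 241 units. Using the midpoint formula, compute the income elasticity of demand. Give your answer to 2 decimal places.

3.68

ΔQ = 35, ΔI = 3000. Midpoints: Ī = 70,500, Q̄ = 223.5.
ε_I = (ΔQ/ΔI)(Ī/Q̄) = (35/3000)(70500/223.5).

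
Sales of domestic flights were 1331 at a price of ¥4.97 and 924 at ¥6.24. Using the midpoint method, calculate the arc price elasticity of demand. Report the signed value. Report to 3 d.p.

ΔQ = 924 − 1331 = -407; ΔP = 6.24 − 4.97 = 1.27.
Midpoints: P̄ = 5.61, Q̄ = 1127.5.
ε = (ΔQ/ΔP)(P̄/Q̄) = (-407/1.27)(5.61/1127.5).

-1.593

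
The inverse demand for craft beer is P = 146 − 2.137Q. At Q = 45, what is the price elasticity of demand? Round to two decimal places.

At Q = 45, P = 146 − 2.137(45) = 49.83.
dP/dQ = −2.137, so dQ/dP = 1/(−2.137) = -0.468.
ε = (dQ/dP)(P/Q) = (-0.468)(49.83/45).

-0.52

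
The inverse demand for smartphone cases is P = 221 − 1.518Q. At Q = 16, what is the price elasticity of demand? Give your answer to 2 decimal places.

At Q = 16, P = 221 − 1.518(16) = 196.71.
dP/dQ = −1.518, so dQ/dP = 1/(−1.518) = -0.659.
ε = (dQ/dP)(P/Q) = (-0.659)(196.71/16).

-8.10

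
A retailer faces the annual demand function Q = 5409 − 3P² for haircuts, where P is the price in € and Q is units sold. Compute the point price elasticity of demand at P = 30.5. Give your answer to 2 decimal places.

At P = 30.5, Q = 2618.250.
dQ/dP = −6P = -183.
ε = (dQ/dP)(P/Q) = (-183)(30.5/2618.250).
|ε| > 1, so demand is elastic at this price.

-2.13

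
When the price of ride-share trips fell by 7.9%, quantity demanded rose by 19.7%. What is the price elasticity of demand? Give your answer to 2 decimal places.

ε = %ΔQ / %ΔP = (19.7)/(-7.9) = -2.494.

-2.49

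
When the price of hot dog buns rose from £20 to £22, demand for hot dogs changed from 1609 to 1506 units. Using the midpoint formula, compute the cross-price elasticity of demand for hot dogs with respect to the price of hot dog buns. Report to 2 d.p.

ΔQ_x = 1506 − 1609 = -103; ΔP_y = 22 − 20 = 2.
Midpoints: P̄_y = 21.00, Q̄_x = 1557.5.
ε_xy = (ΔQ_x/ΔP_y)(P̄_y/Q̄_x) = (-103/2)(21.00/1557.5).
ε_xy < 0, so the goods are complements.

-0.69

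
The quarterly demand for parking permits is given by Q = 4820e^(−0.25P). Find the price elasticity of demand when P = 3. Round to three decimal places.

At P = 3, Q = 2276.807.
dQ/dP = −0.25·4820e^(−0.25P) = −0.25Q = -569.202.
ε = (dQ/dP)(P/Q) = (-569.202)(3/2276.807).

-0.750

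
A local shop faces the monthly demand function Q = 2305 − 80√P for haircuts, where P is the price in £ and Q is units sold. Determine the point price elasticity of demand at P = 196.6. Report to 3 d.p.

-0.474

At P = 196.6, Q = 1183.287.
dQ/dP = −80/(2√P) = -2.853.
ε = (dQ/dP)(P/Q) = (-2.853)(196.6/1183.287).
|ε| < 1, so demand is inelastic at this price.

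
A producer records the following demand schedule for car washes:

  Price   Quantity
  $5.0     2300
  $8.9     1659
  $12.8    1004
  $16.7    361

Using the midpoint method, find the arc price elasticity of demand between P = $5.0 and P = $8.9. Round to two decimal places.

-0.58

At P = 5.0, Q = 2300; at P = 8.9, Q = 1659.
ΔQ = -641, ΔP = 3.9. Midpoints: P̄ = 6.95, Q̄ = 1979.5.
ε = (ΔQ/ΔP)(P̄/Q̄) = (-641/3.9)(6.95/1979.5).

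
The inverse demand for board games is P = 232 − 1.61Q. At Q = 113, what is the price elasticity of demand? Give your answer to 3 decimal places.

At Q = 113, P = 232 − 1.61(113) = 50.07.
dP/dQ = −1.61, so dQ/dP = 1/(−1.61) = -0.621.
ε = (dQ/dP)(P/Q) = (-0.621)(50.07/113).

-0.275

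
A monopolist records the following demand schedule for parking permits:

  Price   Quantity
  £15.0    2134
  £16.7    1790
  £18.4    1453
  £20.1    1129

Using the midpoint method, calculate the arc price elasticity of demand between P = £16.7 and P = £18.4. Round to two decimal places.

At P = 16.7, Q = 1790; at P = 18.4, Q = 1453.
ΔQ = -337, ΔP = 1.7. Midpoints: P̄ = 17.55, Q̄ = 1621.5.
ε = (ΔQ/ΔP)(P̄/Q̄) = (-337/1.7)(17.55/1621.5).

-2.15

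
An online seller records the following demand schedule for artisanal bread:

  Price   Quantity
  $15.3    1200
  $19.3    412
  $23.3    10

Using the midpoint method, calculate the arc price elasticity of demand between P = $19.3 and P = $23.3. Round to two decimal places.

At P = 19.3, Q = 412; at P = 23.3, Q = 10.
ΔQ = -402, ΔP = 4.0. Midpoints: P̄ = 21.30, Q̄ = 211.0.
ε = (ΔQ/ΔP)(P̄/Q̄) = (-402/4.0)(21.30/211.0).

-10.15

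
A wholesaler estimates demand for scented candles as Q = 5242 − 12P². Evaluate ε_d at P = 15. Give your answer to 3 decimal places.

-2.124

At P = 15, Q = 2542.
dQ/dP = −24P = -360.
ε = (dQ/dP)(P/Q) = (-360)(15/2542).
|ε| > 1, so demand is elastic at this price.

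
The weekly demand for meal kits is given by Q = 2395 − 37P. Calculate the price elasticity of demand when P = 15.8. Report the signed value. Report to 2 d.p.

-0.32

At P = 15.8, Q = 1810.400.
dQ/dP = −37.
ε = (dQ/dP)(P/Q) = (-37)(15.8/1810.400).
|ε| < 1, so demand is inelastic at this price.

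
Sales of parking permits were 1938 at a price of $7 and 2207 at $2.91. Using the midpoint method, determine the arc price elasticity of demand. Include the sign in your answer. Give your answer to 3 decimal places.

-0.157

ΔQ = 2207 − 1938 = 269; ΔP = 2.91 − 7 = -4.09.
Midpoints: P̄ = 4.96, Q̄ = 2072.5.
ε = (ΔQ/ΔP)(P̄/Q̄) = (269/-4.09)(4.96/2072.5).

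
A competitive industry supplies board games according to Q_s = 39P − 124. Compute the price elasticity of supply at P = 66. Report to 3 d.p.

1.051

At P = 66, Q_s = 2450.
dQ_s/dP = 39.
ε_s = (dQ_s/dP)(P/Q_s) = (39)(66/2450).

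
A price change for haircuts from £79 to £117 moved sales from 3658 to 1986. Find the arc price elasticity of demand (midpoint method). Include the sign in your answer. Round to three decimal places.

ΔQ = 1986 − 3658 = -1672; ΔP = 117 − 79 = 38.
Midpoints: P̄ = 98.00, Q̄ = 2822.0.
ε = (ΔQ/ΔP)(P̄/Q̄) = (-1672/38)(98.00/2822.0).

-1.528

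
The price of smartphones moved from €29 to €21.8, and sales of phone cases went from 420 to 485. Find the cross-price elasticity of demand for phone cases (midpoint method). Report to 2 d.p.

ΔQ_x = 485 − 420 = 65; ΔP_y = 21.8 − 29 = -7.2.
Midpoints: P̄_y = 25.40, Q̄_x = 452.5.
ε_xy = (ΔQ_x/ΔP_y)(P̄_y/Q̄_x) = (65/-7.2)(25.40/452.5).

-0.51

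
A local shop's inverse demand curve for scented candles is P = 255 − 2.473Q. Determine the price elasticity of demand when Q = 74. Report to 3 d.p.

At Q = 74, P = 255 − 2.473(74) = 72.00.
dP/dQ = −2.473, so dQ/dP = 1/(−2.473) = -0.404.
ε = (dQ/dP)(P/Q) = (-0.404)(72.00/74).

-0.393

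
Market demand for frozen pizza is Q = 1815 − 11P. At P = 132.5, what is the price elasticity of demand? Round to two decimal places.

At P = 132.5, Q = 357.500.
dQ/dP = −11.
ε = (dQ/dP)(P/Q) = (-11)(132.5/357.500).

-4.08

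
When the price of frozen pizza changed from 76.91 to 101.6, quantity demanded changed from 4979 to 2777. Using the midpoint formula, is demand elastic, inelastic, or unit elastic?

Arc ε ≈ -2.053.
|ε| = 2.05 > 1.

elastic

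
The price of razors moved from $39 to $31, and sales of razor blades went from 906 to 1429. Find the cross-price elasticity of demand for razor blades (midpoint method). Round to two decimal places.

ΔQ_x = 1429 − 906 = 523; ΔP_y = 31 − 39 = -8.
Midpoints: P̄_y = 35.00, Q̄_x = 1167.5.
ε_xy = (ΔQ_x/ΔP_y)(P̄_y/Q̄_x) = (523/-8)(35.00/1167.5).

-1.96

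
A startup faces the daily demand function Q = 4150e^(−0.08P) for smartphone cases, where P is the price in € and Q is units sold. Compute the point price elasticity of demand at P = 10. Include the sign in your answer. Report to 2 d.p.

At P = 10, Q = 1864.715.
dQ/dP = −0.08·4150e^(−0.08P) = −0.08Q = -149.177.
ε = (dQ/dP)(P/Q) = (-149.177)(10/1864.715).

-0.80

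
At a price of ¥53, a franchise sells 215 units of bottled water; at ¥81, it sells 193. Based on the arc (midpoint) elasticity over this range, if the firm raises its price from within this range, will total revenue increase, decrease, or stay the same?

increase

Arc ε = (-22/28)(67.00/204.0) ≈ -0.258.
|ε| = 0.26 < 1, so demand is inelastic. A price rise therefore raises total revenue.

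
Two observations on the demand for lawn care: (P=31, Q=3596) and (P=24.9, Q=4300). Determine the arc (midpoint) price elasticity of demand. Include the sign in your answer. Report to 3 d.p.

ΔQ = 4300 − 3596 = 704; ΔP = 24.9 − 31 = -6.1.
Midpoints: P̄ = 27.95, Q̄ = 3948.0.
ε = (ΔQ/ΔP)(P̄/Q̄) = (704/-6.1)(27.95/3948.0).

-0.817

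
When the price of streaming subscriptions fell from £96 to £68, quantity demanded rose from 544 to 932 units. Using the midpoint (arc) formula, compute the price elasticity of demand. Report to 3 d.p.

-1.540

ΔQ = 932 − 544 = 388; ΔP = 68 − 96 = -28.
Midpoints: P̄ = 82.00, Q̄ = 738.0.
ε = (ΔQ/ΔP)(P̄/Q̄) = (388/-28)(82.00/738.0).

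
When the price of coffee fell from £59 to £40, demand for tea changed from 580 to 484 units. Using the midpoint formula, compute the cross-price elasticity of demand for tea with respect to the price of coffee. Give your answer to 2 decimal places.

ΔQ_x = 484 − 580 = -96; ΔP_y = 40 − 59 = -19.
Midpoints: P̄_y = 49.50, Q̄_x = 532.0.
ε_xy = (ΔQ_x/ΔP_y)(P̄_y/Q̄_x) = (-96/-19)(49.50/532.0).

0.47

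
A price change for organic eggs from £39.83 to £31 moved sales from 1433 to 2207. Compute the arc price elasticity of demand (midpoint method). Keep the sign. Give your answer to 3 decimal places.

ΔQ = 2207 − 1433 = 774; ΔP = 31 − 39.83 = -8.83.
Midpoints: P̄ = 35.41, Q̄ = 1820.0.
ε = (ΔQ/ΔP)(P̄/Q̄) = (774/-8.83)(35.41/1820.0).

-1.706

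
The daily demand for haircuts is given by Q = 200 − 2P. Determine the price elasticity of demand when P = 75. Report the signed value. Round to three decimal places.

-3.000

At P = 75, Q = 50.
dQ/dP = −2.
ε = (dQ/dP)(P/Q) = (-2)(75/50).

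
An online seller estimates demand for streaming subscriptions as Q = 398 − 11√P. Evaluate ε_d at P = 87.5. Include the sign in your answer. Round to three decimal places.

At P = 87.5, Q = 295.104.
dQ/dP = −11/(2√P) = -0.588.
ε = (dQ/dP)(P/Q) = (-0.588)(87.5/295.104).
|ε| < 1, so demand is inelastic at this price.

-0.174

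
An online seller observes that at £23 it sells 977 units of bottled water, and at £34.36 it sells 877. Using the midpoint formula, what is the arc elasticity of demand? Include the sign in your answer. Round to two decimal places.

ΔQ = 877 − 977 = -100; ΔP = 34.36 − 23 = 11.36.
Midpoints: P̄ = 28.68, Q̄ = 927.0.
ε = (ΔQ/ΔP)(P̄/Q̄) = (-100/11.36)(28.68/927.0).

-0.27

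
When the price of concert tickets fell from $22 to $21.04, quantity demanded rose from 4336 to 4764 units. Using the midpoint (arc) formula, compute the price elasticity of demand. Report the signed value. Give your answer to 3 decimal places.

-2.109

ΔQ = 4764 − 4336 = 428; ΔP = 21.04 − 22 = -0.96.
Midpoints: P̄ = 21.52, Q̄ = 4550.0.
ε = (ΔQ/ΔP)(P̄/Q̄) = (428/-0.96)(21.52/4550.0).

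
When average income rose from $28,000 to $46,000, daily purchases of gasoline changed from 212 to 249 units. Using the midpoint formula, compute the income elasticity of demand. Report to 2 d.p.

0.33

ΔQ = 37, ΔI = 18000. Midpoints: Ī = 37,000, Q̄ = 230.5.
ε_I = (ΔQ/ΔI)(Ī/Q̄) = (37/18000)(37000/230.5).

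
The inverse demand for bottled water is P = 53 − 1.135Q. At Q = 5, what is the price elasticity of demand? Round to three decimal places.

-8.339

At Q = 5, P = 53 − 1.135(5) = 47.33.
dP/dQ = −1.135, so dQ/dP = 1/(−1.135) = -0.881.
ε = (dQ/dP)(P/Q) = (-0.881)(47.33/5).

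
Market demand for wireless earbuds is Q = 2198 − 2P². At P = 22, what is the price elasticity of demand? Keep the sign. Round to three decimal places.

At P = 22, Q = 1230.
dQ/dP = −4P = -88.
ε = (dQ/dP)(P/Q) = (-88)(22/1230).
|ε| > 1, so demand is elastic at this price.

-1.574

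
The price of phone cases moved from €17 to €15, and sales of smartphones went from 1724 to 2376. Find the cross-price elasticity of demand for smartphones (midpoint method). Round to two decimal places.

ΔQ_x = 2376 − 1724 = 652; ΔP_y = 15 − 17 = -2.
Midpoints: P̄_y = 16.00, Q̄_x = 2050.0.
ε_xy = (ΔQ_x/ΔP_y)(P̄_y/Q̄_x) = (652/-2)(16.00/2050.0).

-2.54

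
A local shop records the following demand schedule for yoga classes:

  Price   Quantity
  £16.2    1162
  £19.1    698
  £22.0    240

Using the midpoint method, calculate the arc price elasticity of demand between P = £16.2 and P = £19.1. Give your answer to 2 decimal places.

At P = 16.2, Q = 1162; at P = 19.1, Q = 698.
ΔQ = -464, ΔP = 2.9. Midpoints: P̄ = 17.65, Q̄ = 930.0.
ε = (ΔQ/ΔP)(P̄/Q̄) = (-464/2.9)(17.65/930.0).

-3.04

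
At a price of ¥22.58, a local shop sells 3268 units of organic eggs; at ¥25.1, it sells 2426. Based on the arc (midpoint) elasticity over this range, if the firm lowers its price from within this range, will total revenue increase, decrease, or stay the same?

Arc ε = (-842/2.52)(23.84/2847.0) ≈ -2.798.
|ε| = 2.80 > 1, so demand is elastic. A price cut therefore raises total revenue.

increase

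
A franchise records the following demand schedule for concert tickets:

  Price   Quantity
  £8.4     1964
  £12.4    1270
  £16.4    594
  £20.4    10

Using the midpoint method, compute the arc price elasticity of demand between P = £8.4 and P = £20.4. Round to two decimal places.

At P = 8.4, Q = 1964; at P = 20.4, Q = 10.
ΔQ = -1954, ΔP = 12.0. Midpoints: P̄ = 14.40, Q̄ = 987.0.
ε = (ΔQ/ΔP)(P̄/Q̄) = (-1954/12.0)(14.40/987.0).

-2.38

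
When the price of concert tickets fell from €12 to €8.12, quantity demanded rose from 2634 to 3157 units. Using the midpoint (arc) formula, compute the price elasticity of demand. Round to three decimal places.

ΔQ = 3157 − 2634 = 523; ΔP = 8.12 − 12 = -3.88.
Midpoints: P̄ = 10.06, Q̄ = 2895.5.
ε = (ΔQ/ΔP)(P̄/Q̄) = (523/-3.88)(10.06/2895.5).

-0.468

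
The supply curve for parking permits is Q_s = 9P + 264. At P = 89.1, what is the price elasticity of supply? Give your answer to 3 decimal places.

At P = 89.1, Q_s = 1065.90.
dQ_s/dP = 9.
ε_s = (dQ_s/dP)(P/Q_s) = (9)(89.1/1065.90).

0.752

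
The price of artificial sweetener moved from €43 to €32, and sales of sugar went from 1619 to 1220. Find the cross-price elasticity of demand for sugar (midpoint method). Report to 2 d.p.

ΔQ_x = 1220 − 1619 = -399; ΔP_y = 32 − 43 = -11.
Midpoints: P̄_y = 37.50, Q̄_x = 1419.5.
ε_xy = (ΔQ_x/ΔP_y)(P̄_y/Q̄_x) = (-399/-11)(37.50/1419.5).
ε_xy > 0, so the goods are substitutes.

0.96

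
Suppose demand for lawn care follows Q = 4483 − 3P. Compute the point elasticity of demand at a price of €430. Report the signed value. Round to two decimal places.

-0.40

At P = 430, Q = 3193.
dQ/dP = −3.
ε = (dQ/dP)(P/Q) = (-3)(430/3193).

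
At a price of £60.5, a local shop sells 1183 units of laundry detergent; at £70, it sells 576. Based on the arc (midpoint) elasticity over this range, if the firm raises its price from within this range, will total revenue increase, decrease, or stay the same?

decrease

Arc ε = (-607/9.5)(65.25/879.5) ≈ -4.740.
|ε| = 4.74 > 1, so demand is elastic. A price rise therefore reduces total revenue.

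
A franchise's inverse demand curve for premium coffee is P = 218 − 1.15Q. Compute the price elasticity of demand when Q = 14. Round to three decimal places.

At Q = 14, P = 218 − 1.15(14) = 201.90.
dP/dQ = −1.15, so dQ/dP = 1/(−1.15) = -0.870.
ε = (dQ/dP)(P/Q) = (-0.870)(201.90/14).

-12.540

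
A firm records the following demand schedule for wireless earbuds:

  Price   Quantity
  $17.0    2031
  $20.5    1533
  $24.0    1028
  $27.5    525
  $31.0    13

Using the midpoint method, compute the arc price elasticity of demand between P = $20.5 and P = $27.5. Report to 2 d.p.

At P = 20.5, Q = 1533; at P = 27.5, Q = 525.
ΔQ = -1008, ΔP = 7.0. Midpoints: P̄ = 24.00, Q̄ = 1029.0.
ε = (ΔQ/ΔP)(P̄/Q̄) = (-1008/7.0)(24.00/1029.0).

-3.36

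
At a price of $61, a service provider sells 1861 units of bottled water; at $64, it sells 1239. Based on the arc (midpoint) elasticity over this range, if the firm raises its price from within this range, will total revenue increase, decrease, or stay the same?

decrease

Arc ε = (-622/3)(62.50/1550.0) ≈ -8.360.
|ε| = 8.36 > 1, so demand is elastic. A price rise therefore reduces total revenue.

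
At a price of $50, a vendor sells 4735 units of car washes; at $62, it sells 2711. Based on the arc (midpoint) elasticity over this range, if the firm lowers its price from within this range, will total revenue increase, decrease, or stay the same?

Arc ε = (-2024/12)(56.00/3723.0) ≈ -2.537.
|ε| = 2.54 > 1, so demand is elastic. A price cut therefore raises total revenue.

increase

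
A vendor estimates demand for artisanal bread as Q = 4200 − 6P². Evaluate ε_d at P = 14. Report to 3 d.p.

At P = 14, Q = 3024.
dQ/dP = −12P = -168.
ε = (dQ/dP)(P/Q) = (-168)(14/3024).

-0.778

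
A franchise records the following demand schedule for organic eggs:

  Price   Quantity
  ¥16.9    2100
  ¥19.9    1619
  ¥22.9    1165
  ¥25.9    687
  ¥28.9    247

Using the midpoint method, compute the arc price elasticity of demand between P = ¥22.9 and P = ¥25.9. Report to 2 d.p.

At P = 22.9, Q = 1165; at P = 25.9, Q = 687.
ΔQ = -478, ΔP = 3.0. Midpoints: P̄ = 24.40, Q̄ = 926.0.
ε = (ΔQ/ΔP)(P̄/Q̄) = (-478/3.0)(24.40/926.0).

-4.20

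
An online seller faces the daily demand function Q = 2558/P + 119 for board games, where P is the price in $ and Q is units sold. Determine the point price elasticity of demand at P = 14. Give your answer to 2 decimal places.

At P = 14, Q = 301.714.
dQ/dP = −2558/P² = -13.051.
ε = (dQ/dP)(P/Q) = (-13.051)(14/301.714).
|ε| < 1, so demand is inelastic at this price.

-0.61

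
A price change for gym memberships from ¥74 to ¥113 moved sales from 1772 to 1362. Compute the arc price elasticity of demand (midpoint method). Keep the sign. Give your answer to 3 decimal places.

ΔQ = 1362 − 1772 = -410; ΔP = 113 − 74 = 39.
Midpoints: P̄ = 93.50, Q̄ = 1567.0.
ε = (ΔQ/ΔP)(P̄/Q̄) = (-410/39)(93.50/1567.0).

-0.627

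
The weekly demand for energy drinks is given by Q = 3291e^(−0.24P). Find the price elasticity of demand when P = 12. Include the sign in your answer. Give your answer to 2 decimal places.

-2.88

At P = 12, Q = 184.740.
dQ/dP = −0.24·3291e^(−0.24P) = −0.24Q = -44.337.
ε = (dQ/dP)(P/Q) = (-44.337)(12/184.740).
|ε| > 1, so demand is elastic at this price.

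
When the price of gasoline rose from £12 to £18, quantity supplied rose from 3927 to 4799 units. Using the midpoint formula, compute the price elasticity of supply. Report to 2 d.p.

0.50

ΔQ = 4799 − 3927 = 872; ΔP = 18 − 12 = 6.
Midpoints: P̄ = 15.00, Q̄ = 4363.0.
ε_s = (ΔQ/ΔP)(P̄/Q̄) = (872/6)(15.00/4363.0).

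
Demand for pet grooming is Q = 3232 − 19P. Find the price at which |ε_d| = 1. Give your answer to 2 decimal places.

85.05

For linear demand Q = a − bP, ε = −bP/(a − bP). |ε| = 1 when bP = a − bP, i.e. P = a/(2b).
P = 3232/(2·19) = 3232/38 = 85.0526.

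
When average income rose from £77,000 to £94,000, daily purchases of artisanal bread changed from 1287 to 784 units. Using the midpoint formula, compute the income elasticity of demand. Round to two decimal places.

-2.44

ΔQ = -503, ΔI = 17000. Midpoints: Ī = 85,500, Q̄ = 1035.5.
ε_I = (ΔQ/ΔI)(Ī/Q̄) = (-503/17000)(85500/1035.5).
ε_I < 0, so the good is inferior.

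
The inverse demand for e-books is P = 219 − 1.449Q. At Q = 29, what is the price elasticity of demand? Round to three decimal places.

At Q = 29, P = 219 − 1.449(29) = 176.98.
dP/dQ = −1.449, so dQ/dP = 1/(−1.449) = -0.690.
ε = (dQ/dP)(P/Q) = (-0.690)(176.98/29).

-4.212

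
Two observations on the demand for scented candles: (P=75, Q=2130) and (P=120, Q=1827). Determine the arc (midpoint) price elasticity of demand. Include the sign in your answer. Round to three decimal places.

-0.332

ΔQ = 1827 − 2130 = -303; ΔP = 120 − 75 = 45.
Midpoints: P̄ = 97.50, Q̄ = 1978.5.
ε = (ΔQ/ΔP)(P̄/Q̄) = (-303/45)(97.50/1978.5).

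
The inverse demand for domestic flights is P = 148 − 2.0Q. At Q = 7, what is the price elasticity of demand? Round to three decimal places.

-9.571

At Q = 7, P = 148 − 2.0(7) = 134.00.
dP/dQ = −2.0, so dQ/dP = 1/(−2.0) = -0.500.
ε = (dQ/dP)(P/Q) = (-0.500)(134.00/7).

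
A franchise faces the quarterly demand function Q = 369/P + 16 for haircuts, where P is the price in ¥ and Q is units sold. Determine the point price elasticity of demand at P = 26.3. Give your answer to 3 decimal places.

-0.467

At P = 26.3, Q = 30.030.
dQ/dP = −369/P² = -0.533.
ε = (dQ/dP)(P/Q) = (-0.533)(26.3/30.030).
|ε| < 1, so demand is inelastic at this price.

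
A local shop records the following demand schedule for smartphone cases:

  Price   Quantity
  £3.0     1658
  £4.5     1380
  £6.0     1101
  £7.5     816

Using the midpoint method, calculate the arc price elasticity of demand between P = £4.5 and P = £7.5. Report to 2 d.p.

At P = 4.5, Q = 1380; at P = 7.5, Q = 816.
ΔQ = -564, ΔP = 3.0. Midpoints: P̄ = 6.00, Q̄ = 1098.0.
ε = (ΔQ/ΔP)(P̄/Q̄) = (-564/3.0)(6.00/1098.0).

-1.03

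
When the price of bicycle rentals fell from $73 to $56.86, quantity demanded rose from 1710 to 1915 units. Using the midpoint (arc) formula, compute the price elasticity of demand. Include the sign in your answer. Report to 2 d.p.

ΔQ = 1915 − 1710 = 205; ΔP = 56.86 − 73 = -16.14.
Midpoints: P̄ = 64.93, Q̄ = 1812.5.
ε = (ΔQ/ΔP)(P̄/Q̄) = (205/-16.14)(64.93/1812.5).

-0.46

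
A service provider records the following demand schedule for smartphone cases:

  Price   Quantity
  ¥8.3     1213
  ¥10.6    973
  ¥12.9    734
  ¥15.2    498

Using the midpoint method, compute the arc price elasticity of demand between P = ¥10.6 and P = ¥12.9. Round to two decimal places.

At P = 10.6, Q = 973; at P = 12.9, Q = 734.
ΔQ = -239, ΔP = 2.3. Midpoints: P̄ = 11.75, Q̄ = 853.5.
ε = (ΔQ/ΔP)(P̄/Q̄) = (-239/2.3)(11.75/853.5).

-1.43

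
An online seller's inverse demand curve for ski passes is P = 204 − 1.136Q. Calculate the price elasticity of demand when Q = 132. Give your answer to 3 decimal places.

At Q = 132, P = 204 − 1.136(132) = 54.05.
dP/dQ = −1.136, so dQ/dP = 1/(−1.136) = -0.880.
ε = (dQ/dP)(P/Q) = (-0.880)(54.05/132).

-0.360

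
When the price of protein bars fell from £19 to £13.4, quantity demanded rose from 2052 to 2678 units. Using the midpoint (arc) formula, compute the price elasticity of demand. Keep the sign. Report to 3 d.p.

ΔQ = 2678 − 2052 = 626; ΔP = 13.4 − 19 = -5.6.
Midpoints: P̄ = 16.20, Q̄ = 2365.0.
ε = (ΔQ/ΔP)(P̄/Q̄) = (626/-5.6)(16.20/2365.0).

-0.766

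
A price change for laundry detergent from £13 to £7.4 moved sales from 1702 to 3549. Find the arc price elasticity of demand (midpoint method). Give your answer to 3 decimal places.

ΔQ = 3549 − 1702 = 1847; ΔP = 7.4 − 13 = -5.6.
Midpoints: P̄ = 10.20, Q̄ = 2625.5.
ε = (ΔQ/ΔP)(P̄/Q̄) = (1847/-5.6)(10.20/2625.5).

-1.281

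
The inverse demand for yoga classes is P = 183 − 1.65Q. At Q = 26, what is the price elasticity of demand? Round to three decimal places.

-3.266

At Q = 26, P = 183 − 1.65(26) = 140.10.
dP/dQ = −1.65, so dQ/dP = 1/(−1.65) = -0.606.
ε = (dQ/dP)(P/Q) = (-0.606)(140.10/26).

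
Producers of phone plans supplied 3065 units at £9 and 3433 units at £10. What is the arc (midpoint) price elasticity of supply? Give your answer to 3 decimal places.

1.076

ΔQ = 3433 − 3065 = 368; ΔP = 10 − 9 = 1.
Midpoints: P̄ = 9.50, Q̄ = 3249.0.
ε_s = (ΔQ/ΔP)(P̄/Q̄) = (368/1)(9.50/3249.0).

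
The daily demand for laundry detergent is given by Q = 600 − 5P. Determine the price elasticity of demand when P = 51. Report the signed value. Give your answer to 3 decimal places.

At P = 51, Q = 345.
dQ/dP = −5.
ε = (dQ/dP)(P/Q) = (-5)(51/345).

-0.739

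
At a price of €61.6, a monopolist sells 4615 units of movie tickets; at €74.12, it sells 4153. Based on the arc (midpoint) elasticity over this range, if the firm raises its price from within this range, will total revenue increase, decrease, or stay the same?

Arc ε = (-462/12.52)(67.86/4384.0) ≈ -0.571.
|ε| = 0.57 < 1, so demand is inelastic. A price rise therefore raises total revenue.

increase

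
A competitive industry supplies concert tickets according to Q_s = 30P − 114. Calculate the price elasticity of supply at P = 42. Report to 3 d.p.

At P = 42, Q_s = 1146.
dQ_s/dP = 30.
ε_s = (dQ_s/dP)(P/Q_s) = (30)(42/1146).

1.099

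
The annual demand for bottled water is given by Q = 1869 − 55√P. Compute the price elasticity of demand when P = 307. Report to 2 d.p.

-0.53

At P = 307, Q = 905.322.
dQ/dP = −55/(2√P) = -1.570.
ε = (dQ/dP)(P/Q) = (-1.570)(307/905.322).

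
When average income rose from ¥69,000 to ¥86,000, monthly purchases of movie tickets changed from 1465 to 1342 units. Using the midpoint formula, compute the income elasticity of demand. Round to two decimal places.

-0.40

ΔQ = -123, ΔI = 17000. Midpoints: Ī = 77,500, Q̄ = 1403.5.
ε_I = (ΔQ/ΔI)(Ī/Q̄) = (-123/17000)(77500/1403.5).
ε_I < 0, so the good is inferior.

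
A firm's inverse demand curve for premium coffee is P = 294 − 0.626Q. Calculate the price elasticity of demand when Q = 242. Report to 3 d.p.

At Q = 242, P = 294 − 0.626(242) = 142.51.
dP/dQ = −0.626, so dQ/dP = 1/(−0.626) = -1.597.
ε = (dQ/dP)(P/Q) = (-1.597)(142.51/242).

-0.941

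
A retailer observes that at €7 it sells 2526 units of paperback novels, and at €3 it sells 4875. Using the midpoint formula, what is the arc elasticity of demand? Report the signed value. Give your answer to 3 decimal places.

-0.793

ΔQ = 4875 − 2526 = 2349; ΔP = 3 − 7 = -4.
Midpoints: P̄ = 5.00, Q̄ = 3700.5.
ε = (ΔQ/ΔP)(P̄/Q̄) = (2349/-4)(5.00/3700.5).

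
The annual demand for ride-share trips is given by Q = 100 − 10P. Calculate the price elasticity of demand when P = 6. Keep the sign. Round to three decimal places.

At P = 6, Q = 40.
dQ/dP = −10.
ε = (dQ/dP)(P/Q) = (-10)(6/40).

-1.500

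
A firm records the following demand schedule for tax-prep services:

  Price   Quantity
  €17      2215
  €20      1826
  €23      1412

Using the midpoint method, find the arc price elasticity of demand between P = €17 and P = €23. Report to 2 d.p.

At P = 17, Q = 2215; at P = 23, Q = 1412.
ΔQ = -803, ΔP = 6. Midpoints: P̄ = 20.00, Q̄ = 1813.5.
ε = (ΔQ/ΔP)(P̄/Q̄) = (-803/6)(20.00/1813.5).

-1.48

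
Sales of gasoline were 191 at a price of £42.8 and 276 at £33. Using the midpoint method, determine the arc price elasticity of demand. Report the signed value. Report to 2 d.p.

-1.41

ΔQ = 276 − 191 = 85; ΔP = 33 − 42.8 = -9.8.
Midpoints: P̄ = 37.90, Q̄ = 233.5.
ε = (ΔQ/ΔP)(P̄/Q̄) = (85/-9.8)(37.90/233.5).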